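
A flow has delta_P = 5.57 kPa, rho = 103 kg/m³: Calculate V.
Formula: V = \sqrt{\frac{2 \Delta P}{\rho}}
V = √(2·(5.57·1000)/103) = 10.4 m/s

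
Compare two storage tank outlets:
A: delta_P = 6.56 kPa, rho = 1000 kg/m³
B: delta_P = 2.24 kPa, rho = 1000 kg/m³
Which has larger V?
V(A) = 3.622 m/s, V(B) = 2.117 m/s. Answer: A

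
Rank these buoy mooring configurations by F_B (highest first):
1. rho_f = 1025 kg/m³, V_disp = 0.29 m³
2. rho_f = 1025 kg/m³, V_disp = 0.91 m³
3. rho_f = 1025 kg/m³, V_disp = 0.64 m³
Case 1: F_B = 2916 N
Case 2: F_B = 9150 N
Case 3: F_B = 6435 N
Ranking (highest first): 2, 3, 1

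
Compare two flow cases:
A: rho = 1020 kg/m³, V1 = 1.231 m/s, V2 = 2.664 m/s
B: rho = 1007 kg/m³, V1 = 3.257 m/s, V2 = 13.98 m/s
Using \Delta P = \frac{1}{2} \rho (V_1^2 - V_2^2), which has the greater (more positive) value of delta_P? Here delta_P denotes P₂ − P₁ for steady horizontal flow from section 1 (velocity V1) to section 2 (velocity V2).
delta_P(A) = -2.847 kPa, delta_P(B) = -93.06 kPa. Answer: A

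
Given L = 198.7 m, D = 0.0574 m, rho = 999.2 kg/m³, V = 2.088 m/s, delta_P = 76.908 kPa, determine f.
Formula: \Delta P = f \frac{L}{D} \frac{\rho V^2}{2}
Substituting knowns: 76.908 = f·(198.7/0.0574)·0.5·999.2·2.088²/1000
Solving for f: f = (76.908·1000)/((198.7/0.0574)·0.5·999.2·2.088²) = 0.0102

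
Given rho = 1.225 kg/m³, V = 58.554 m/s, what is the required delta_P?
Formula: V = \sqrt{\frac{2 \Delta P}{\rho}}
Substituting knowns: 58.554 = √(2·(delta_P·1000)/1.225)
Solving for delta_P: delta_P = 58.554²·1.225/2/1000 = 2.1 kPa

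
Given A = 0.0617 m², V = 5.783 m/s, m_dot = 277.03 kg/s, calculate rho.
Formula: \dot{m} = \rho A V
Substituting knowns: 277.03 = rho·0.0617·5.783
Solving for rho: rho = 277.03/(0.0617·5.783) = 776.4 kg/m³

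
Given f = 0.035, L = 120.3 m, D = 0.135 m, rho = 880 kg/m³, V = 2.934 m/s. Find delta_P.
Formula: \Delta P = f \frac{L}{D} \frac{\rho V^2}{2}
delta_P = 0.035·(120.3/0.135)·0.5·880·2.934²/1000 = 118.1 kPa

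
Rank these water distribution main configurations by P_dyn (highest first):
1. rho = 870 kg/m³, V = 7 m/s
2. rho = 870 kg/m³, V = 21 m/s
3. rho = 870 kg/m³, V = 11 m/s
Case 1: P_dyn = 21.32 kPa
Case 2: P_dyn = 191.8 kPa
Case 3: P_dyn = 52.63 kPa
Ranking (highest first): 2, 3, 1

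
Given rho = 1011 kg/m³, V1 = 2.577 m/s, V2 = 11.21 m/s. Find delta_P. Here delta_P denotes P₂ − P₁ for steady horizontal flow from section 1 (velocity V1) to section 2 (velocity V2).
Formula: \Delta P = \frac{1}{2} \rho (V_1^2 - V_2^2)
delta_P = 0.5·1011·(2.577² − 11.21²)/1000 = -60.17 kPa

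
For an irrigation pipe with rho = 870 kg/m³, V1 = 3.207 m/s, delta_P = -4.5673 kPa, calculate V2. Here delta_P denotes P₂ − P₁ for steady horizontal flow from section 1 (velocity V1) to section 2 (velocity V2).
Formula: \Delta P = \frac{1}{2} \rho (V_1^2 - V_2^2)
Substituting knowns: -4.5673 = 0.5·870·(3.207² − V2²)/1000
Solving for V2: V2 = √(3.207² − 2·(-4.5673·1000)/870) = 4.559 m/s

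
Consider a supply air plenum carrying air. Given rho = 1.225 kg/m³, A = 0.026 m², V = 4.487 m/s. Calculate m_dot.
Formula: \dot{m} = \rho A V
m_dot = 1.225·0.026·4.487 = 0.1429 kg/s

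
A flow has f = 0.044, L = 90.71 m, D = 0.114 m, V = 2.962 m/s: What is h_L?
Formula: h_L = f \frac{L}{D} \frac{V^2}{2g}
h_L = 0.044·(90.71/0.114)·2.962²/(2·9.81) = 15.66 m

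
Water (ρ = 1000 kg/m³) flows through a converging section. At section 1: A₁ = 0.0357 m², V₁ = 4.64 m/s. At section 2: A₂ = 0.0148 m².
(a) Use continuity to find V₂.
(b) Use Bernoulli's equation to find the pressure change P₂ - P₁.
(a) Continuity: A₁V₁=A₂V₂ -> V₂=A₁V₁/A₂=0.0357*4.64/0.0148=11.19 m/s
(b) Bernoulli: P₂-P₁=0.5*rho*(V₁^2-V₂^2)/1000=0.5*1000*(4.64^2-11.19^2)/1000=-51.84 kPa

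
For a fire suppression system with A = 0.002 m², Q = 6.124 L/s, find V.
Formula: Q = A V
Substituting knowns: 6.124 = 0.002·V·1000
Solving for V: V = (6.124/1000)/0.002 = 3.062 m/s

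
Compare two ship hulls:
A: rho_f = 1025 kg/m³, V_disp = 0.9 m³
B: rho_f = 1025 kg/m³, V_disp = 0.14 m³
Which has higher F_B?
F_B(A) = 9050 N, F_B(B) = 1408 N. Answer: A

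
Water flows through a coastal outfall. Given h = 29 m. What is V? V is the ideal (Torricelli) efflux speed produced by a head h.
Formula: V = \sqrt{2 g h}
V = √(2·9.81·29) = 23.85 m/s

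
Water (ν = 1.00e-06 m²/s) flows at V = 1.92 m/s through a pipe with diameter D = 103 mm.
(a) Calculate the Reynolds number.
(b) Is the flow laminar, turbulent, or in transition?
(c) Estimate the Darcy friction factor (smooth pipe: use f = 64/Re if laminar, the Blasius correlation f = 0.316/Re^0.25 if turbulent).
(a) Re = V·D/ν = 1.92·0.103/1.00e-06 = 197760
(b) Flow regime: turbulent (Re > 4000)
(c) Friction factor: f = 0.316/Re^0.25 = 0.316/197760^0.25 = 0.01498 (Blasius is strictly valid for Re ≲ 1e5; used here as the smooth-pipe estimate the problem specifies)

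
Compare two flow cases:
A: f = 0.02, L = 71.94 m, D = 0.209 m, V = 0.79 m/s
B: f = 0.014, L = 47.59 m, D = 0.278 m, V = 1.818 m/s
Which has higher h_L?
h_L(A) = 0.219 m, h_L(B) = 0.4037 m. Answer: B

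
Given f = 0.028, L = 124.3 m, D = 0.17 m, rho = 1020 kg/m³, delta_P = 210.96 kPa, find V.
Formula: \Delta P = f \frac{L}{D} \frac{\rho V^2}{2}
Substituting knowns: 210.96 = 0.028·(124.3/0.17)·0.5·1020·V²/1000
Solving for V: V = √((210.96·1000)/(0.028·(124.3/0.17)·0.5·1020)) = 4.495 m/s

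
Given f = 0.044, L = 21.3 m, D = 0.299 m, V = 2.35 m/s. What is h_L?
Formula: h_L = f \frac{L}{D} \frac{V^2}{2g}
h_L = 0.044·(21.3/0.299)·2.35²/(2·9.81) = 0.8823 m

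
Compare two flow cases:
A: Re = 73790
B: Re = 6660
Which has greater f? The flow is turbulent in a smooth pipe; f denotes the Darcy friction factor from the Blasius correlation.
f(A) = 0.01917, f(B) = 0.03498. Answer: B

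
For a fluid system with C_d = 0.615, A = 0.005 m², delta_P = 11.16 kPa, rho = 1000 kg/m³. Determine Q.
Formula: Q = C_d A \sqrt{\frac{2 \Delta P}{\rho}}
Q = 0.615·0.005·√(2·(11.16·1000)/1000)·1000 = 14.53 L/s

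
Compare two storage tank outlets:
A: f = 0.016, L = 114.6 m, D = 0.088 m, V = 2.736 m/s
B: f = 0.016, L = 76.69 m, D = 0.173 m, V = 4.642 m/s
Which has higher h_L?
h_L(A) = 7.95 m, h_L(B) = 7.79 m. Answer: A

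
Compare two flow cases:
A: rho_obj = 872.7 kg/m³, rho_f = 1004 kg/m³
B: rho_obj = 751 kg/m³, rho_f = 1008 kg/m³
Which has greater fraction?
fraction(A) = 0.8692, fraction(B) = 0.745. Answer: A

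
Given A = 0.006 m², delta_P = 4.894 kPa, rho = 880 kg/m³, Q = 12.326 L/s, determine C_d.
Formula: Q = C_d A \sqrt{\frac{2 \Delta P}{\rho}}
Substituting knowns: 12.326 = C_d·0.006·√(2·(4.894·1000)/880)·1000
Solving for C_d: C_d = (12.326/1000)/(0.006·√(2·(4.894·1000)/880)) = 0.616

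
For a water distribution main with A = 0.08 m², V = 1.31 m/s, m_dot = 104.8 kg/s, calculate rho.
Formula: \dot{m} = \rho A V
Substituting knowns: 104.8 = rho·0.08·1.31
Solving for rho: rho = 104.8/(0.08·1.31) = 1000 kg/m³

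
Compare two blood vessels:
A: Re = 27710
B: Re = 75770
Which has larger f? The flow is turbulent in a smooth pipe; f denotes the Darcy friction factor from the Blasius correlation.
f(A) = 0.02449, f(B) = 0.01905. Answer: A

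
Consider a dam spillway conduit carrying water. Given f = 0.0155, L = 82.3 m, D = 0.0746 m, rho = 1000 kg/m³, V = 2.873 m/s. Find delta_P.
Formula: \Delta P = f \frac{L}{D} \frac{\rho V^2}{2}
delta_P = 0.0155·(82.3/0.0746)·0.5·1000·2.873²/1000 = 70.57 kPa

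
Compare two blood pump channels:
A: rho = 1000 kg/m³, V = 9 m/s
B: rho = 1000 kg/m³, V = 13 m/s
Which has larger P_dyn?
P_dyn(A) = 40.5 kPa, P_dyn(B) = 84.5 kPa. Answer: B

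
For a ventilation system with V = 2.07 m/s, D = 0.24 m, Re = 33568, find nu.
Formula: Re = \frac{V D}{\nu}
Substituting knowns: 33568 = 2.07·0.24/nu
Solving for nu: nu = 2.07·0.24/33568 = 1.480e-05 m²/s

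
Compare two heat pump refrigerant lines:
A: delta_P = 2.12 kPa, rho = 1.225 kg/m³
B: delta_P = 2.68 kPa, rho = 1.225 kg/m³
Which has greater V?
V(A) = 58.83 m/s, V(B) = 66.15 m/s. Answer: B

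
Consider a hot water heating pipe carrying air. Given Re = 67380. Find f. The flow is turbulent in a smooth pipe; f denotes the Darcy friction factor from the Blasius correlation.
Formula: f = \frac{0.316}{Re^{0.25}}
f = 0.316/67380^0.25 = 0.01961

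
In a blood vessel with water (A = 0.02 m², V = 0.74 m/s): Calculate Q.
Formula: Q = A V
Q = 0.02·0.74·1000 = 14.8 L/s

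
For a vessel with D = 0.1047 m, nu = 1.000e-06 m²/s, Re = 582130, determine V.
Formula: Re = \frac{V D}{\nu}
Substituting knowns: 582130 = V·0.1047/1.000e-06
Solving for V: V = 582130·1.000e-06/0.1047 = 5.56 m/s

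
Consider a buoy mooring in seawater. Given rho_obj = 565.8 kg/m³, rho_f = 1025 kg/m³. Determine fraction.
Formula: f_{sub} = \frac{\rho_{obj}}{\rho_f}
fraction = 565.8/1025 = 0.552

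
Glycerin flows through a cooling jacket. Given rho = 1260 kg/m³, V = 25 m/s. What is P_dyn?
Formula: P_{dyn} = \frac{1}{2} \rho V^2
P_dyn = 0.5·1260·25²/1000 = 393.8 kPa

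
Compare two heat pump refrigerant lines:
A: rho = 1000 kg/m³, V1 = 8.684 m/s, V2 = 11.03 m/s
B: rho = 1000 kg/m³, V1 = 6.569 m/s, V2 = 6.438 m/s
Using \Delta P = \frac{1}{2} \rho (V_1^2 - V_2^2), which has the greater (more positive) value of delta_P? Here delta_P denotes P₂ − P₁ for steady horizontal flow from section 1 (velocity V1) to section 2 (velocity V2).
delta_P(A) = -23.12 kPa, delta_P(B) = 0.852 kPa. Answer: B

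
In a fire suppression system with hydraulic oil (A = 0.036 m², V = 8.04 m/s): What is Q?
Formula: Q = A V
Q = 0.036·8.04·1000 = 289.4 L/s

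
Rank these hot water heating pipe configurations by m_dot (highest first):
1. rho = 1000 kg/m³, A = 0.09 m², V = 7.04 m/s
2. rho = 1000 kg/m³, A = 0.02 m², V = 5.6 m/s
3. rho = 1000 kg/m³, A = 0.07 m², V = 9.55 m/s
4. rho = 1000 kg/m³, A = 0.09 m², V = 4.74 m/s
Case 1: m_dot = 633.6 kg/s
Case 2: m_dot = 112 kg/s
Case 3: m_dot = 668.5 kg/s
Case 4: m_dot = 426.6 kg/s
Ranking (highest first): 3, 1, 4, 2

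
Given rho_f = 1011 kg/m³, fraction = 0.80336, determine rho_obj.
Formula: f_{sub} = \frac{\rho_{obj}}{\rho_f}
Substituting knowns: 0.80336 = rho_obj/1011
Solving for rho_obj: rho_obj = 0.80336·1011 = 812.2 kg/m³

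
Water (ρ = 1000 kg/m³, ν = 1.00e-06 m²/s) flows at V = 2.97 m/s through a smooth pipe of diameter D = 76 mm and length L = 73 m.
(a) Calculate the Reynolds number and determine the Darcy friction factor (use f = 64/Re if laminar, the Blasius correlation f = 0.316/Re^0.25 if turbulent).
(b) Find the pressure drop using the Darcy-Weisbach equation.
(a) Re = V·D/ν = 2.97·0.076/1.00e-06 = 225720 → turbulent (Re > 4000); f = 0.316/Re^0.25 = 0.316/225720^0.25 = 0.014498 (Blasius is strictly valid for Re ≲ 1e5; used here as the smooth-pipe estimate the problem specifies)
(b) Darcy-Weisbach: ΔP = f·(L/D)·½ρV²/1000 = 0.014498·(73/0.076)·½·1000·2.97²/1000 = 61.42 kPa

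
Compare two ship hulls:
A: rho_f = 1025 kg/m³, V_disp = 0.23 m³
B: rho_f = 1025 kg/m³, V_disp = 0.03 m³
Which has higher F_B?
F_B(A) = 2313 N, F_B(B) = 301.7 N. Answer: A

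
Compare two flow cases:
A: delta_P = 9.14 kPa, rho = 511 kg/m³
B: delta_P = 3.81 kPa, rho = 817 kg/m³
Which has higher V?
V(A) = 5.981 m/s, V(B) = 3.054 m/s. Answer: A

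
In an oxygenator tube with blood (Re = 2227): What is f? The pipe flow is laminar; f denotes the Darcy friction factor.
Formula: f = \frac{64}{Re}
f = 64/2227 = 0.02874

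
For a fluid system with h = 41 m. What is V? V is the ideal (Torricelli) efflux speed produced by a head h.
Formula: V = \sqrt{2 g h}
V = √(2·9.81·41) = 28.36 m/s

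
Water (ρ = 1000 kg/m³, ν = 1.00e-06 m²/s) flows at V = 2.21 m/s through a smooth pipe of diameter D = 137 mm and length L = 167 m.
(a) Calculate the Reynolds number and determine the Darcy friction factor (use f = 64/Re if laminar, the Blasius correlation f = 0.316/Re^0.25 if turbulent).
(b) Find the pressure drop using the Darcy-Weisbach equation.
(a) Re = V·D/ν = 2.21·0.137/1.00e-06 = 302770 → turbulent (Re > 4000); f = 0.316/Re^0.25 = 0.316/302770^0.25 = 0.013471 (Blasius is strictly valid for Re ≲ 1e5; used here as the smooth-pipe estimate the problem specifies)
(b) Darcy-Weisbach: ΔP = f·(L/D)·½ρV²/1000 = 0.013471·(167/0.137)·½·1000·2.21²/1000 = 40.1 kPa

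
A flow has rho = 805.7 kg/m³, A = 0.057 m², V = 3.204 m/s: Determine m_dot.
Formula: \dot{m} = \rho A V
m_dot = 805.7·0.057·3.204 = 147.1 kg/s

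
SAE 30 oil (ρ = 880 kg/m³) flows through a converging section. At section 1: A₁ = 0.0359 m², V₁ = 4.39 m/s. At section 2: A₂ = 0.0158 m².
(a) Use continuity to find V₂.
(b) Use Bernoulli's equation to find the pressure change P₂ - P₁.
(a) Continuity: A₁V₁=A₂V₂ -> V₂=A₁V₁/A₂=0.0359*4.39/0.0158=9.97 m/s
(b) Bernoulli: P₂-P₁=0.5*rho*(V₁^2-V₂^2)/1000=0.5*880*(4.39^2-9.97^2)/1000=-35.26 kPa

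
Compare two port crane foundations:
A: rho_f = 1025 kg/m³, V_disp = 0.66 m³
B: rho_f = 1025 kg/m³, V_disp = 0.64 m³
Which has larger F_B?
F_B(A) = 6636 N, F_B(B) = 6435 N. Answer: A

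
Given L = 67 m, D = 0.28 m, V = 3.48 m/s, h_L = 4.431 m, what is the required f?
Formula: h_L = f \frac{L}{D} \frac{V^2}{2g}
Substituting knowns: 4.431 = f·(67/0.28)·3.48²/(2·9.81)
Solving for f: f = 4.431·2·9.81/((67/0.28)·3.48²) = 0.03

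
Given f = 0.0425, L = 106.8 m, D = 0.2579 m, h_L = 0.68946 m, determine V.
Formula: h_L = f \frac{L}{D} \frac{V^2}{2g}
Substituting knowns: 0.68946 = 0.0425·(106.8/0.2579)·V²/(2·9.81)
Solving for V: V = √(0.68946·2·9.81/(0.0425·(106.8/0.2579))) = 0.8767 m/s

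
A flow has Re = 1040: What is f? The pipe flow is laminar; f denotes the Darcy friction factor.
Formula: f = \frac{64}{Re}
f = 64/1040 = 0.06154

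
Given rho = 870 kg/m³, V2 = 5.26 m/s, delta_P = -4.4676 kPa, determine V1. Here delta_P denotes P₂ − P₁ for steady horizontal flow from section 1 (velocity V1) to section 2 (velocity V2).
Formula: \Delta P = \frac{1}{2} \rho (V_1^2 - V_2^2)
Substituting knowns: -4.4676 = 0.5·870·(V1² − 5.26²)/1000
Solving for V1: V1 = √(5.26² + 2·(-4.4676·1000)/870) = 4.171 m/s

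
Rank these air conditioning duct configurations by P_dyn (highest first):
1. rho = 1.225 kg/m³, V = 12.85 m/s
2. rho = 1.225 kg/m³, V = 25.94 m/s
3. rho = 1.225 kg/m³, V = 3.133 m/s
Case 1: P_dyn = 0.1011 kPa
Case 2: P_dyn = 0.4121 kPa
Case 3: P_dyn = 0.006012 kPa
Ranking (highest first): 2, 1, 3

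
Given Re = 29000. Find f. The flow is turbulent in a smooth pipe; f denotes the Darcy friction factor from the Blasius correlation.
Formula: f = \frac{0.316}{Re^{0.25}}
f = 0.316/29000^0.25 = 0.02422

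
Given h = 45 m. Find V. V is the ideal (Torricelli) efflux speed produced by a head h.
Formula: V = \sqrt{2 g h}
V = √(2·9.81·45) = 29.71 m/s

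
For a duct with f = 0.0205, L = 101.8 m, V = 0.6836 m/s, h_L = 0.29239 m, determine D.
Formula: h_L = f \frac{L}{D} \frac{V^2}{2g}
Substituting knowns: 0.29239 = 0.0205·(101.8/D)·0.6836²/(2·9.81)
Solving for D: D = 0.0205·101.8·0.6836²/(2·9.81·0.29239) = 0.17 m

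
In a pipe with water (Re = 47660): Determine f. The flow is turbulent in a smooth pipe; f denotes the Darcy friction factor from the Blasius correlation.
Formula: f = \frac{0.316}{Re^{0.25}}
f = 0.316/47660^0.25 = 0.02139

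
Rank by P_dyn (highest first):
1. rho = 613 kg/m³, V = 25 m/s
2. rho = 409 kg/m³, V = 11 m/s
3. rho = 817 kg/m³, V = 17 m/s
Case 1: P_dyn = 191.6 kPa
Case 2: P_dyn = 24.74 kPa
Case 3: P_dyn = 118.1 kPa
Ranking (highest first): 1, 3, 2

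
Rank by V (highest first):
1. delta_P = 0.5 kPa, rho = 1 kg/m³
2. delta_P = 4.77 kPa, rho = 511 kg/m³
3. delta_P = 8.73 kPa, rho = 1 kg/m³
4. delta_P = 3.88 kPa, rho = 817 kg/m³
Case 1: V = 31.62 m/s
Case 2: V = 4.321 m/s
Case 3: V = 132.1 m/s
Case 4: V = 3.082 m/s
Ranking (highest first): 3, 1, 2, 4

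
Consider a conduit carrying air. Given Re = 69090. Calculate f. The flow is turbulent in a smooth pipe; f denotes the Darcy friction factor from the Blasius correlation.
Formula: f = \frac{0.316}{Re^{0.25}}
f = 0.316/69090^0.25 = 0.01949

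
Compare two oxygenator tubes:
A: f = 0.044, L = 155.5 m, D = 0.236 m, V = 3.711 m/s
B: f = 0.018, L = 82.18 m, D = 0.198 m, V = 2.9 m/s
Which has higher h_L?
h_L(A) = 20.35 m, h_L(B) = 3.202 m. Answer: A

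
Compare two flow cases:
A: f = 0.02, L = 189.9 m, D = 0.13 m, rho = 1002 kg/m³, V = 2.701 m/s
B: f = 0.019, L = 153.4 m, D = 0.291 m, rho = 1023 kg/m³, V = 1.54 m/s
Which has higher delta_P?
delta_P(A) = 106.8 kPa, delta_P(B) = 12.15 kPa. Answer: A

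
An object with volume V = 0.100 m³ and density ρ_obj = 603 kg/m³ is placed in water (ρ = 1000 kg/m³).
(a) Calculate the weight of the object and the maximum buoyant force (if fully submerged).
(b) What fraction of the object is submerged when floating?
(a) W=rho_obj*g*V=603*9.81*0.100=591.5 N; F_B(max)=rho*g*V=1000*9.81*0.100=981.0 N
(b) Floating fraction=rho_obj/rho=603/1000=0.603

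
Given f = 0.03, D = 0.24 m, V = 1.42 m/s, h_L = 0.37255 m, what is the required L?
Formula: h_L = f \frac{L}{D} \frac{V^2}{2g}
Substituting knowns: 0.37255 = 0.03·(L/0.24)·1.42²/(2·9.81)
Solving for L: L = 0.37255·2·9.81·0.24/(0.03·1.42²) = 29 m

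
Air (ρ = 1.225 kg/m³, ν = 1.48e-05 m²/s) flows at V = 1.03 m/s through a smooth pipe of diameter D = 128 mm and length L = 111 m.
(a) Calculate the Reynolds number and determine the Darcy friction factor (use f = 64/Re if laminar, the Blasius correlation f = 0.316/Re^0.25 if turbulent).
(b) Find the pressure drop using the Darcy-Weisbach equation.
(a) Re = V·D/ν = 1.03·0.128/1.48e-05 = 8908.1 → turbulent (Re > 4000); f = 0.316/Re^0.25 = 0.316/8908.1^0.25 = 0.032527
(b) Darcy-Weisbach: ΔP = f·(L/D)·½ρV²/1000 = 0.032527·(111/0.128)·½·1.225·1.03²/1000 = 0.01833 kPa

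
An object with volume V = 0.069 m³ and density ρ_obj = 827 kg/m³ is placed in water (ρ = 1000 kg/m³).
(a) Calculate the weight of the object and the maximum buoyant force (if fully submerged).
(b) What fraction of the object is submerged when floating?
(a) W=rho_obj*g*V=827*9.81*0.069=559.8 N; F_B(max)=rho*g*V=1000*9.81*0.069=676.9 N
(b) Floating fraction=rho_obj/rho=827/1000=0.827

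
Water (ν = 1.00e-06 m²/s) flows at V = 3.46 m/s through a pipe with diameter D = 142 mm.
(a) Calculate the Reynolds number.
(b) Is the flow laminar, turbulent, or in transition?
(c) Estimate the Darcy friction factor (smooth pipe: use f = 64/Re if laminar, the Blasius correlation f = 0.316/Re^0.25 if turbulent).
(a) Re = V·D/ν = 3.46·0.142/1.00e-06 = 491320
(b) Flow regime: turbulent (Re > 4000)
(c) Friction factor: f = 0.316/Re^0.25 = 0.316/491320^0.25 = 0.01194 (Blasius is strictly valid for Re ≲ 1e5; used here as the smooth-pipe estimate the problem specifies)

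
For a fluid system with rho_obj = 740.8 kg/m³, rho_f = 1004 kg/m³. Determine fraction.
Formula: f_{sub} = \frac{\rho_{obj}}{\rho_f}
fraction = 740.8/1004 = 0.7378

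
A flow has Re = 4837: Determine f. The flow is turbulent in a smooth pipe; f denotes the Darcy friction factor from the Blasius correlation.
Formula: f = \frac{0.316}{Re^{0.25}}
f = 0.316/4837^0.25 = 0.03789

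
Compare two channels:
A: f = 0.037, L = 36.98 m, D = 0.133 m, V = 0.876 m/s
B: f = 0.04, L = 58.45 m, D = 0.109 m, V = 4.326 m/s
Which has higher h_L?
h_L(A) = 0.4024 m, h_L(B) = 20.46 m. Answer: B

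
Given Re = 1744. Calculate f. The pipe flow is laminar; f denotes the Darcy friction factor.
Formula: f = \frac{64}{Re}
f = 64/1744 = 0.0367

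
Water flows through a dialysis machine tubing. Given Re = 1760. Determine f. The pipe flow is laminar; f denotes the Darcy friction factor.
Formula: f = \frac{64}{Re}
f = 64/1760 = 0.03636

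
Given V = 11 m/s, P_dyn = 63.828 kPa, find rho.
Formula: P_{dyn} = \frac{1}{2} \rho V^2
Substituting knowns: 63.828 = 0.5·rho·11²/1000
Solving for rho: rho = 2·(63.828·1000)/11² = 1055 kg/m³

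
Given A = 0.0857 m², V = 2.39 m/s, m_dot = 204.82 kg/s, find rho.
Formula: \dot{m} = \rho A V
Substituting knowns: 204.82 = rho·0.0857·2.39
Solving for rho: rho = 204.82/(0.0857·2.39) = 1000 kg/m³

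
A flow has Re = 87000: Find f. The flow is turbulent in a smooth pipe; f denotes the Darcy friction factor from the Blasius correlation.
Formula: f = \frac{0.316}{Re^{0.25}}
f = 0.316/87000^0.25 = 0.0184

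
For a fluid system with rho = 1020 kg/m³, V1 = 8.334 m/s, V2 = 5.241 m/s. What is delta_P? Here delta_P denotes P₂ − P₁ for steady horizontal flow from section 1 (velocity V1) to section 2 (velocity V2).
Formula: \Delta P = \frac{1}{2} \rho (V_1^2 - V_2^2)
delta_P = 0.5·1020·(8.334² − 5.241²)/1000 = 21.41 kPa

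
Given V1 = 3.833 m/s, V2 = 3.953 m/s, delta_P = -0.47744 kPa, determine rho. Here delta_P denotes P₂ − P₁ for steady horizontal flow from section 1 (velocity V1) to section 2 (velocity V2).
Formula: \Delta P = \frac{1}{2} \rho (V_1^2 - V_2^2)
Substituting knowns: -0.47744 = 0.5·rho·(3.833² − 3.953²)/1000
Solving for rho: rho = 2·(-0.47744·1000)/(3.833² − 3.953²) = 1022 kg/m³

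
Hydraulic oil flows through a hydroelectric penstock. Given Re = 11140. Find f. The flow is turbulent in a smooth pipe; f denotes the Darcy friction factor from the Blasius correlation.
Formula: f = \frac{0.316}{Re^{0.25}}
f = 0.316/11140^0.25 = 0.03076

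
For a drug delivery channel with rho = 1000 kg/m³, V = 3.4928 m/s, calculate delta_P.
Formula: V = \sqrt{\frac{2 \Delta P}{\rho}}
Substituting knowns: 3.4928 = √(2·(delta_P·1000)/1000)
Solving for delta_P: delta_P = 3.4928²·1000/2/1000 = 6.1 kPa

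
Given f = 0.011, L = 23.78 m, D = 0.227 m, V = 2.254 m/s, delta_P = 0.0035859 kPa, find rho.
Formula: \Delta P = f \frac{L}{D} \frac{\rho V^2}{2}
Substituting knowns: 0.0035859 = 0.011·(23.78/0.227)·0.5·rho·2.254²/1000
Solving for rho: rho = (0.0035859·1000)/(0.011·(23.78/0.227)·0.5·2.254²) = 1.225 kg/m³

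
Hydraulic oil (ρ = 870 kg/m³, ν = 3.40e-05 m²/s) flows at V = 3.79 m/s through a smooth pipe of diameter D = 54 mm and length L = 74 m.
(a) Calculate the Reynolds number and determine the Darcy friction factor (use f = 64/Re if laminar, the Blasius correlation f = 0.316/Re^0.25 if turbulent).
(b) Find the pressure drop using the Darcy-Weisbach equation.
(a) Re = V·D/ν = 3.79·0.054/3.40e-05 = 6019.4 → turbulent (Re > 4000); f = 0.316/Re^0.25 = 0.316/6019.4^0.25 = 0.035876
(b) Darcy-Weisbach: ΔP = f·(L/D)·½ρV²/1000 = 0.035876·(74/0.054)·½·870·3.79²/1000 = 307.2 kPa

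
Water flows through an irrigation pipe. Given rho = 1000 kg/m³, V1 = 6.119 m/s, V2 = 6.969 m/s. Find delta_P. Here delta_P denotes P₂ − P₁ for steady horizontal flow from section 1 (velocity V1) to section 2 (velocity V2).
Formula: \Delta P = \frac{1}{2} \rho (V_1^2 - V_2^2)
delta_P = 0.5·1000·(6.119² − 6.969²)/1000 = -5.562 kPa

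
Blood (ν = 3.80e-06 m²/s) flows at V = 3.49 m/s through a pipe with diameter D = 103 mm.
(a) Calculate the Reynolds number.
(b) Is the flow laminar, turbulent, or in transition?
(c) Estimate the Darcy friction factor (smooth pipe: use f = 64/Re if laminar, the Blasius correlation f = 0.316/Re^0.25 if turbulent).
(a) Re = V·D/ν = 3.49·0.103/3.80e-06 = 94597
(b) Flow regime: turbulent (Re > 4000)
(c) Friction factor: f = 0.316/Re^0.25 = 0.316/94597^0.25 = 0.01802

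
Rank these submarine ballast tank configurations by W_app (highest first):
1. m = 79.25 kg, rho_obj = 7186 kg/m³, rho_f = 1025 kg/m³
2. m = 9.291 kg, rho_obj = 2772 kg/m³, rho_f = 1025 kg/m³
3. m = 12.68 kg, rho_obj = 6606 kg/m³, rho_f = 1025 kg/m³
Case 1: W_app = 666.5 N
Case 2: W_app = 57.44 N
Case 3: W_app = 105.1 N
Ranking (highest first): 1, 3, 2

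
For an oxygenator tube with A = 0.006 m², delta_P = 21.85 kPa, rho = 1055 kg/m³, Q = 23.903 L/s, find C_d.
Formula: Q = C_d A \sqrt{\frac{2 \Delta P}{\rho}}
Substituting knowns: 23.903 = C_d·0.006·√(2·(21.85·1000)/1055)·1000
Solving for C_d: C_d = (23.903/1000)/(0.006·√(2·(21.85·1000)/1055)) = 0.619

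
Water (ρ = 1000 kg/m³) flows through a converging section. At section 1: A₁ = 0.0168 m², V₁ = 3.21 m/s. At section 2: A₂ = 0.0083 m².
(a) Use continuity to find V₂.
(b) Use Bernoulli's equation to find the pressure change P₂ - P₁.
(a) Continuity: A₁V₁=A₂V₂ -> V₂=A₁V₁/A₂=0.0168*3.21/0.0083=6.50 m/s
(b) Bernoulli: P₂-P₁=0.5*rho*(V₁^2-V₂^2)/1000=0.5*1000*(3.21^2-6.50^2)/1000=-15.97 kPa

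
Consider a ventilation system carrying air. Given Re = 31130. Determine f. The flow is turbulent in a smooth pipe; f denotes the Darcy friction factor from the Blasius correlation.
Formula: f = \frac{0.316}{Re^{0.25}}
f = 0.316/31130^0.25 = 0.02379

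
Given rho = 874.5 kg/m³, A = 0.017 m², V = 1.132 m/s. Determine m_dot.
Formula: \dot{m} = \rho A V
m_dot = 874.5·0.017·1.132 = 16.83 kg/s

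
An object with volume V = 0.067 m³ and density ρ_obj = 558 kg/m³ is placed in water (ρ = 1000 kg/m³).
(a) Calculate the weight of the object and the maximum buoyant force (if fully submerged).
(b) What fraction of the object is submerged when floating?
(a) W=rho_obj*g*V=558*9.81*0.067=366.8 N; F_B(max)=rho*g*V=1000*9.81*0.067=657.3 N
(b) Floating fraction=rho_obj/rho=558/1000=0.558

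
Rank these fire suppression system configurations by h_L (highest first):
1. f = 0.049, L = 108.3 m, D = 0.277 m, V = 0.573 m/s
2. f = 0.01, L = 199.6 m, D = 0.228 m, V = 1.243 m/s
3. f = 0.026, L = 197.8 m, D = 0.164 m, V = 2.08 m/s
Case 1: h_L = 0.3206 m
Case 2: h_L = 0.6894 m
Case 3: h_L = 6.915 m
Ranking (highest first): 3, 2, 1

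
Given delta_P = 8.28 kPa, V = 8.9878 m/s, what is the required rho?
Formula: V = \sqrt{\frac{2 \Delta P}{\rho}}
Substituting knowns: 8.9878 = √(2·(8.28·1000)/rho)
Solving for rho: rho = 2·(8.28·1000)/8.9878² = 205 kg/m³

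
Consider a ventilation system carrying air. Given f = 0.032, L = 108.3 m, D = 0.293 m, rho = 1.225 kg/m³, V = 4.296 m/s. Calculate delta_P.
Formula: \Delta P = f \frac{L}{D} \frac{\rho V^2}{2}
delta_P = 0.032·(108.3/0.293)·0.5·1.225·4.296²/1000 = 0.1337 kPa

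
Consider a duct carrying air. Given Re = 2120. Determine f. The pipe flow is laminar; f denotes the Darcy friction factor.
Formula: f = \frac{64}{Re}
f = 64/2120 = 0.03019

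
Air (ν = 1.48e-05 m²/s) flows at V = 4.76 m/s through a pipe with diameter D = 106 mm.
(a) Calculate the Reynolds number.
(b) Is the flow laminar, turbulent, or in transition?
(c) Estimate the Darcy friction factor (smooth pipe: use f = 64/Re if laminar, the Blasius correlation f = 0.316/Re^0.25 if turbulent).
(a) Re = V·D/ν = 4.76·0.106/1.48e-05 = 34092
(b) Flow regime: turbulent (Re > 4000)
(c) Friction factor: f = 0.316/Re^0.25 = 0.316/34092^0.25 = 0.02326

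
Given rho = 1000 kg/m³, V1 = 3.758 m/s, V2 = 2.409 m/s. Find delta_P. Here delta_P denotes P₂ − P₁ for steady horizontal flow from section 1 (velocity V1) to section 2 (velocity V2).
Formula: \Delta P = \frac{1}{2} \rho (V_1^2 - V_2^2)
delta_P = 0.5·1000·(3.758² − 2.409²)/1000 = 4.16 kPa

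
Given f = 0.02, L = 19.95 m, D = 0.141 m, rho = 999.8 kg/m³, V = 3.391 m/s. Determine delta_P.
Formula: \Delta P = f \frac{L}{D} \frac{\rho V^2}{2}
delta_P = 0.02·(19.95/0.141)·0.5·999.8·3.391²/1000 = 16.27 kPa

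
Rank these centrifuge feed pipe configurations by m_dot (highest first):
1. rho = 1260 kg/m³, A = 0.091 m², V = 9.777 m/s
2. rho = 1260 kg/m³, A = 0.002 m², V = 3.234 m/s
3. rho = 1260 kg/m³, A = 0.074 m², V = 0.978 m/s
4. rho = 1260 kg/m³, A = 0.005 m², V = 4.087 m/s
Case 1: m_dot = 1121 kg/s
Case 2: m_dot = 8.15 kg/s
Case 3: m_dot = 91.19 kg/s
Case 4: m_dot = 25.75 kg/s
Ranking (highest first): 1, 3, 4, 2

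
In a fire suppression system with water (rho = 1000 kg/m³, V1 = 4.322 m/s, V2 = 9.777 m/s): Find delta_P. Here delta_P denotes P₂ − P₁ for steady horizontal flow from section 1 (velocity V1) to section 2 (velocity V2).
Formula: \Delta P = \frac{1}{2} \rho (V_1^2 - V_2^2)
delta_P = 0.5·1000·(4.322² − 9.777²)/1000 = -38.46 kPa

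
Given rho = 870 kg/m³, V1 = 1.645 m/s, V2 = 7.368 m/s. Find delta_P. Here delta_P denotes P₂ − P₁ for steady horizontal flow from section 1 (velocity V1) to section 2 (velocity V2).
Formula: \Delta P = \frac{1}{2} \rho (V_1^2 - V_2^2)
delta_P = 0.5·870·(1.645² − 7.368²)/1000 = -22.44 kPa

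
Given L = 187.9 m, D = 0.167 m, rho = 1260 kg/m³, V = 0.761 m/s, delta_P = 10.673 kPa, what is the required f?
Formula: \Delta P = f \frac{L}{D} \frac{\rho V^2}{2}
Substituting knowns: 10.673 = f·(187.9/0.167)·0.5·1260·0.761²/1000
Solving for f: f = (10.673·1000)/((187.9/0.167)·0.5·1260·0.761²) = 0.026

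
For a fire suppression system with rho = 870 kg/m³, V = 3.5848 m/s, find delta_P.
Formula: V = \sqrt{\frac{2 \Delta P}{\rho}}
Substituting knowns: 3.5848 = √(2·(delta_P·1000)/870)
Solving for delta_P: delta_P = 3.5848²·870/2/1000 = 5.59 kPa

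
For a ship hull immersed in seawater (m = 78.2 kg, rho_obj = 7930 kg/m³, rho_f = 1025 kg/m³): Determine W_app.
Formula: W_{app} = mg\left(1 - \frac{\rho_f}{\rho_{obj}}\right)
W_app = 78.2·9.81·(1 − 1025/7930) = 668 N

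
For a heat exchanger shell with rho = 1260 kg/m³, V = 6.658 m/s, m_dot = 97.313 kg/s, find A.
Formula: \dot{m} = \rho A V
Substituting knowns: 97.313 = 1260·A·6.658
Solving for A: A = 97.313/(1260·6.658) = 0.0116 m²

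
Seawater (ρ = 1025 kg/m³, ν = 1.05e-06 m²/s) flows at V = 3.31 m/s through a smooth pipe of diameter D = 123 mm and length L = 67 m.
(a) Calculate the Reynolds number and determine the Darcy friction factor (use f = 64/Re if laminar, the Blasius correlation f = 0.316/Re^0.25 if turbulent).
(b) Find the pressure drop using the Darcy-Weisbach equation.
(a) Re = V·D/ν = 3.31·0.123/1.05e-06 = 387740 → turbulent (Re > 4000); f = 0.316/Re^0.25 = 0.316/387740^0.25 = 0.012663 (Blasius is strictly valid for Re ≲ 1e5; used here as the smooth-pipe estimate the problem specifies)
(b) Darcy-Weisbach: ΔP = f·(L/D)·½ρV²/1000 = 0.012663·(67/0.123)·½·1025·3.31²/1000 = 38.73 kPa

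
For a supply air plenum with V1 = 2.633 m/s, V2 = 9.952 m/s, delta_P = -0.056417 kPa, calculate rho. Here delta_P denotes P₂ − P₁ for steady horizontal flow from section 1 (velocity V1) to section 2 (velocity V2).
Formula: \Delta P = \frac{1}{2} \rho (V_1^2 - V_2^2)
Substituting knowns: -0.056417 = 0.5·rho·(2.633² − 9.952²)/1000
Solving for rho: rho = 2·(-0.056417·1000)/(2.633² − 9.952²) = 1.225 kg/m³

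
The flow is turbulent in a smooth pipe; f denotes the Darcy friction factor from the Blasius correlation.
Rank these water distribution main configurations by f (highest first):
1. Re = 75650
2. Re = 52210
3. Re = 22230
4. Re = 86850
Case 1: f = 0.01905
Case 2: f = 0.0209
Case 3: f = 0.02588
Case 4: f = 0.01841
Ranking (highest first): 3, 2, 1, 4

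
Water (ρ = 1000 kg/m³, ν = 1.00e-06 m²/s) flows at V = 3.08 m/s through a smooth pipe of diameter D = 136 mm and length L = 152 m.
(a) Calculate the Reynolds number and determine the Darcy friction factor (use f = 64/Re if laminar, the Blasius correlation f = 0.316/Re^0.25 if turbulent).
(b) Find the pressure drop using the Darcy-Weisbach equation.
(a) Re = V·D/ν = 3.08·0.136/1.00e-06 = 418880 → turbulent (Re > 4000); f = 0.316/Re^0.25 = 0.316/418880^0.25 = 0.012421 (Blasius is strictly valid for Re ≲ 1e5; used here as the smooth-pipe estimate the problem specifies)
(b) Darcy-Weisbach: ΔP = f·(L/D)·½ρV²/1000 = 0.012421·(152/0.136)·½·1000·3.08²/1000 = 65.85 kPa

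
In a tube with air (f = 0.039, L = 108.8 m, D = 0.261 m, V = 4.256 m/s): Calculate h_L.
Formula: h_L = f \frac{L}{D} \frac{V^2}{2g}
h_L = 0.039·(108.8/0.261)·4.256²/(2·9.81) = 15.01 m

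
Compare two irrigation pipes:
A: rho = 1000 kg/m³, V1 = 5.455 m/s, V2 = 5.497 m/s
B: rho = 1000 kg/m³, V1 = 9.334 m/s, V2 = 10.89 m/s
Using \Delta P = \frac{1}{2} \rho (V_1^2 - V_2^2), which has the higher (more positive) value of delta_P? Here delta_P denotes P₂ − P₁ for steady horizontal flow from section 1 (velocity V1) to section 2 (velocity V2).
delta_P(A) = -0.23 kPa, delta_P(B) = -15.73 kPa. Answer: A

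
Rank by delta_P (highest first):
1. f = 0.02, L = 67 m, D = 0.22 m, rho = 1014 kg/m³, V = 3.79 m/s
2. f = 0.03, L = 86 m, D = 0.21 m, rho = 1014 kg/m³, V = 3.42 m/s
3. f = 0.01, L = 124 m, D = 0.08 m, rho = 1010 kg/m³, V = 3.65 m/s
Case 1: delta_P = 44.36 kPa
Case 2: delta_P = 72.86 kPa
Case 3: delta_P = 104.3 kPa
Ranking (highest first): 3, 2, 1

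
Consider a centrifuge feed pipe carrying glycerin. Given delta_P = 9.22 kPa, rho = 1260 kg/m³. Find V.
Formula: V = \sqrt{\frac{2 \Delta P}{\rho}}
V = √(2·(9.22·1000)/1260) = 3.826 m/s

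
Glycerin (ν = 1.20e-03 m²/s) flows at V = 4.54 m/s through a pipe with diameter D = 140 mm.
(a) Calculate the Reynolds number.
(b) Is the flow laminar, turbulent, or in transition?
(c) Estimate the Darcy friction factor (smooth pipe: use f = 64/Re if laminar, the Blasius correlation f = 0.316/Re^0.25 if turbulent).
(a) Re = V·D/ν = 4.54·0.14/1.20e-03 = 529.67
(b) Flow regime: laminar (Re < 2300)
(c) Friction factor: f = 64/Re = 64/529.67 = 0.1208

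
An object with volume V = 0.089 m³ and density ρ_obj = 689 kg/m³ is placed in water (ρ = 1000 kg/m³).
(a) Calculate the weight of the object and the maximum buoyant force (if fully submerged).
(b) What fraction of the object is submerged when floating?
(a) W=rho_obj*g*V=689*9.81*0.089=601.6 N; F_B(max)=rho*g*V=1000*9.81*0.089=873.1 N
(b) Floating fraction=rho_obj/rho=689/1000=0.689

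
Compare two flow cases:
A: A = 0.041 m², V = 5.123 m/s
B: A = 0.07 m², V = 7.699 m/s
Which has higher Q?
Q(A) = 210 L/s, Q(B) = 538.9 L/s. Answer: B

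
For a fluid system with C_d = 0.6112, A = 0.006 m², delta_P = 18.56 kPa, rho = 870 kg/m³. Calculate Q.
Formula: Q = C_d A \sqrt{\frac{2 \Delta P}{\rho}}
Q = 0.6112·0.006·√(2·(18.56·1000)/870)·1000 = 23.95 L/s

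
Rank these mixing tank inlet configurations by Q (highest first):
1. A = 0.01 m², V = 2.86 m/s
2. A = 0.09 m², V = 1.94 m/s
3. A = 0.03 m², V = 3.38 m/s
Case 1: Q = 28.6 L/s
Case 2: Q = 174.6 L/s
Case 3: Q = 101.4 L/s
Ranking (highest first): 2, 3, 1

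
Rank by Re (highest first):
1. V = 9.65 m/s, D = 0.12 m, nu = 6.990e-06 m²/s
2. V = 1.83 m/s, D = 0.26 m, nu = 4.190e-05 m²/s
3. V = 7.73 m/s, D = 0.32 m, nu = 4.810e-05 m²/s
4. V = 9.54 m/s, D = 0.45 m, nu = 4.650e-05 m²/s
Case 1: Re = 165665
Case 2: Re = 11356
Case 3: Re = 51426
Case 4: Re = 92323
Ranking (highest first): 1, 4, 3, 2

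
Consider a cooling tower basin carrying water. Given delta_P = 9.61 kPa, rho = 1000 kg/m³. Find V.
Formula: V = \sqrt{\frac{2 \Delta P}{\rho}}
V = √(2·(9.61·1000)/1000) = 4.384 m/s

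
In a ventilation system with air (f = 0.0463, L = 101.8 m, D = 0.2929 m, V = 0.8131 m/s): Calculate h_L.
Formula: h_L = f \frac{L}{D} \frac{V^2}{2g}
h_L = 0.0463·(101.8/0.2929)·0.8131²/(2·9.81) = 0.5422 m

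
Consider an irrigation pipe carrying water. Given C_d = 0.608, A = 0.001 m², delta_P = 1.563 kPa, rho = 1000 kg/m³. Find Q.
Formula: Q = C_d A \sqrt{\frac{2 \Delta P}{\rho}}
Q = 0.608·0.001·√(2·(1.563·1000)/1000)·1000 = 1.075 L/s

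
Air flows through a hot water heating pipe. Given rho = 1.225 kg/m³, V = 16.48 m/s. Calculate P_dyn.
Formula: P_{dyn} = \frac{1}{2} \rho V^2
P_dyn = 0.5·1.225·16.48²/1000 = 0.1663 kPa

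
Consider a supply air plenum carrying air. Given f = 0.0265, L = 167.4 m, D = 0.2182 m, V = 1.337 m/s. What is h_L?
Formula: h_L = f \frac{L}{D} \frac{V^2}{2g}
h_L = 0.0265·(167.4/0.2182)·1.337²/(2·9.81) = 1.852 m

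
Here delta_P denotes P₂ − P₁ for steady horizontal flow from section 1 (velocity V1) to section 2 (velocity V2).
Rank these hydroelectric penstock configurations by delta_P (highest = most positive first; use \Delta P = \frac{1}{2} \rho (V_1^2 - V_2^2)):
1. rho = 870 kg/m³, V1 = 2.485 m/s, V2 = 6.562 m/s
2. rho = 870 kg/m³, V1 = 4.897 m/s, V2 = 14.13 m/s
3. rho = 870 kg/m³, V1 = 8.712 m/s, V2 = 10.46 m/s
Case 1: delta_P = -16.04 kPa
Case 2: delta_P = -76.42 kPa
Case 3: delta_P = -14.58 kPa
Ranking (highest first): 3, 1, 2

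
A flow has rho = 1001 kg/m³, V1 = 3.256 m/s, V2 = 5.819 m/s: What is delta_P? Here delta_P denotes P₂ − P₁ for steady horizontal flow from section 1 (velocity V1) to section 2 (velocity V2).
Formula: \Delta P = \frac{1}{2} \rho (V_1^2 - V_2^2)
delta_P = 0.5·1001·(3.256² − 5.819²)/1000 = -11.64 kPa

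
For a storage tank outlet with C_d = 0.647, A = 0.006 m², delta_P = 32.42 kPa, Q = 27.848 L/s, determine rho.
Formula: Q = C_d A \sqrt{\frac{2 \Delta P}{\rho}}
Substituting knowns: 27.848 = 0.647·0.006·√(2·(32.42·1000)/rho)·1000
Solving for rho: rho = 2·(32.42·1000)/((27.848/1000)/(0.647·0.006))² = 1260 kg/m³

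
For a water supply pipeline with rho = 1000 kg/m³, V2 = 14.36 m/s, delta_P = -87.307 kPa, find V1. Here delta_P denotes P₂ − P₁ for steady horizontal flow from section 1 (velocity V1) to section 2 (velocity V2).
Formula: \Delta P = \frac{1}{2} \rho (V_1^2 - V_2^2)
Substituting knowns: -87.307 = 0.5·1000·(V1² − 14.36²)/1000
Solving for V1: V1 = √(14.36² + 2·(-87.307·1000)/1000) = 5.621 m/s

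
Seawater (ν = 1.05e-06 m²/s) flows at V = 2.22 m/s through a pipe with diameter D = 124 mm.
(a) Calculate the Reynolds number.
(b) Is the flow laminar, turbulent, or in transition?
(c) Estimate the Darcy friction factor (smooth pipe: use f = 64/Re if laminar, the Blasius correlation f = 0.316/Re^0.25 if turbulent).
(a) Re = V·D/ν = 2.22·0.124/1.05e-06 = 262170
(b) Flow regime: turbulent (Re > 4000)
(c) Friction factor: f = 0.316/Re^0.25 = 0.316/262170^0.25 = 0.01397 (Blasius is strictly valid for Re ≲ 1e5; used here as the smooth-pipe estimate the problem specifies)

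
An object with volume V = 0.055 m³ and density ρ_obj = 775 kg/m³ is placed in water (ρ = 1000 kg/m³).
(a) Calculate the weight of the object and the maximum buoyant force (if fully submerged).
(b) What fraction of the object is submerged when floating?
(a) W=rho_obj*g*V=775*9.81*0.055=418.2 N; F_B(max)=rho*g*V=1000*9.81*0.055=539.5 N
(b) Floating fraction=rho_obj/rho=775/1000=0.775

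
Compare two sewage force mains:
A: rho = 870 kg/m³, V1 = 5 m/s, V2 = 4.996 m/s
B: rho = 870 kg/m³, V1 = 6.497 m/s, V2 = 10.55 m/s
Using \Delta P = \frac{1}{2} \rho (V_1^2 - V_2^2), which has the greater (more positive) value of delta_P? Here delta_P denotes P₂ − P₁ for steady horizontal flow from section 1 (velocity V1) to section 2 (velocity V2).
delta_P(A) = 0.01739 kPa, delta_P(B) = -30.05 kPa. Answer: A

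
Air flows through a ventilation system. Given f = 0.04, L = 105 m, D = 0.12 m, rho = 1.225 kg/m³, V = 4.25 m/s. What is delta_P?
Formula: \Delta P = f \frac{L}{D} \frac{\rho V^2}{2}
delta_P = 0.04·(105/0.12)·0.5·1.225·4.25²/1000 = 0.3872 kPa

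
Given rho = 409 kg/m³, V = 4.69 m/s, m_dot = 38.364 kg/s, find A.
Formula: \dot{m} = \rho A V
Substituting knowns: 38.364 = 409·A·4.69
Solving for A: A = 38.364/(409·4.69) = 0.02 m²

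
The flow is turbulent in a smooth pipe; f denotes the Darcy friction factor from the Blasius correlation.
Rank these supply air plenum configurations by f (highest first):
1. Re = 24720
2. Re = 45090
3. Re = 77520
Case 1: f = 0.0252
Case 2: f = 0.02169
Case 3: f = 0.01894
Ranking (highest first): 1, 2, 3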